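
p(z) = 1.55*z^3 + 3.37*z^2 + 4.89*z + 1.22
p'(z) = 4.65*z^2 + 6.74*z + 4.89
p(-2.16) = -9.24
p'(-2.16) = 12.03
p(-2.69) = -17.72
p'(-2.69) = 20.41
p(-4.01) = -64.14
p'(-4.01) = 52.64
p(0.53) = 4.99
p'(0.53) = 9.77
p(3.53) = 128.65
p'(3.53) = 86.63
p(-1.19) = -2.44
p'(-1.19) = 3.45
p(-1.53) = -3.92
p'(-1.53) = 5.46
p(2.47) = 57.22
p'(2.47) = 49.91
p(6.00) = 486.68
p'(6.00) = 212.73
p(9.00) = 1448.15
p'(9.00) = 442.20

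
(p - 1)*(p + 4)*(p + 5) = p^3 + 8*p^2 + 11*p - 20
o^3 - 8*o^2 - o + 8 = (o - 8)*(o - 1)*(o + 1)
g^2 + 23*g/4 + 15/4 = (g + 3/4)*(g + 5)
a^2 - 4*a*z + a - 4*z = (a + 1)*(a - 4*z)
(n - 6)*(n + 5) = n^2 - n - 30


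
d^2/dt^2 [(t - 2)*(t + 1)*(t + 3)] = 6*t + 4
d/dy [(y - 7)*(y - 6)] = 2*y - 13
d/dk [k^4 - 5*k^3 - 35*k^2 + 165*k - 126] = 4*k^3 - 15*k^2 - 70*k + 165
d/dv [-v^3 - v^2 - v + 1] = -3*v^2 - 2*v - 1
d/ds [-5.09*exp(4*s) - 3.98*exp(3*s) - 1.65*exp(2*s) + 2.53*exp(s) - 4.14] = (-20.36*exp(3*s) - 11.94*exp(2*s) - 3.3*exp(s) + 2.53)*exp(s)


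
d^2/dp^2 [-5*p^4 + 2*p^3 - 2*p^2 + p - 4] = -60*p^2 + 12*p - 4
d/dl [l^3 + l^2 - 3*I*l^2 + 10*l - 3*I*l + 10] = 3*l^2 + l*(2 - 6*I) + 10 - 3*I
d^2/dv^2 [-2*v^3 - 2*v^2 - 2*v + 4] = -12*v - 4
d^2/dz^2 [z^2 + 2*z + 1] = 2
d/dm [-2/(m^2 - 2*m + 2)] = 4*(m - 1)/(m^2 - 2*m + 2)^2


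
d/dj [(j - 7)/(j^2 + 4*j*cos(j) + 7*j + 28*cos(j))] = (4*j^2*sin(j) - j^2 + 14*j - 196*sin(j) + 56*cos(j) + 49)/((j + 7)^2*(j + 4*cos(j))^2)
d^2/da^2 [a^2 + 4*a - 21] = 2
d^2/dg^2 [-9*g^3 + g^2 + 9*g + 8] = 2 - 54*g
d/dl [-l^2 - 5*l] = -2*l - 5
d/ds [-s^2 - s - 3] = -2*s - 1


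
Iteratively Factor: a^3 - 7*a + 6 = (a + 3)*(a^2 - 3*a + 2) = (a - 1)*(a + 3)*(a - 2)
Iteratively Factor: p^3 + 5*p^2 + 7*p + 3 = (p + 3)*(p^2 + 2*p + 1) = (p + 1)*(p + 3)*(p + 1)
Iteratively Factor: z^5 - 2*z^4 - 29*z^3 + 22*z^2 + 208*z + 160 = (z + 2)*(z^4 - 4*z^3 - 21*z^2 + 64*z + 80) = (z + 2)*(z + 4)*(z^3 - 8*z^2 + 11*z + 20) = (z - 4)*(z + 2)*(z + 4)*(z^2 - 4*z - 5) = (z - 4)*(z + 1)*(z + 2)*(z + 4)*(z - 5)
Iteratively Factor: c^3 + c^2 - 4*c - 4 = (c + 1)*(c^2 - 4) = (c + 1)*(c + 2)*(c - 2)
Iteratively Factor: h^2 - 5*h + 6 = (h - 3)*(h - 2)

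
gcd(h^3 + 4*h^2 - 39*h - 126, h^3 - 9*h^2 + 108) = h^2 - 3*h - 18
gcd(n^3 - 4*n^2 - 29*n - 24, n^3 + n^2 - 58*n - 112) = n - 8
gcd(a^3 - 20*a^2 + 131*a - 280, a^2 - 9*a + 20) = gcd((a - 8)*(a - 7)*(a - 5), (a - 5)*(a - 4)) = a - 5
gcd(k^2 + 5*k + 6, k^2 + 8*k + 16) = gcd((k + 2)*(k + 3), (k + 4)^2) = 1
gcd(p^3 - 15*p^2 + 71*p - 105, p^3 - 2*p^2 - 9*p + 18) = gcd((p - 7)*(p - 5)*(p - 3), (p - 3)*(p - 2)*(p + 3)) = p - 3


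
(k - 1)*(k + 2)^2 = k^3 + 3*k^2 - 4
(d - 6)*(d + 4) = d^2 - 2*d - 24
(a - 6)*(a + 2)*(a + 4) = a^3 - 28*a - 48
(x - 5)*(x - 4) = x^2 - 9*x + 20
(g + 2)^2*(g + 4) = g^3 + 8*g^2 + 20*g + 16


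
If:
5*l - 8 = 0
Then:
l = 8/5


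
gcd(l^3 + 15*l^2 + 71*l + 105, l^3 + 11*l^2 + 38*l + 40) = l + 5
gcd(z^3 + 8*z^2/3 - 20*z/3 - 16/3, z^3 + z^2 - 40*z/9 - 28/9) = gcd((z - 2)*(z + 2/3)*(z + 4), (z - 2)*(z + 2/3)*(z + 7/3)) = z^2 - 4*z/3 - 4/3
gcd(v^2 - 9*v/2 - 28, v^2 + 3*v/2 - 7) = v + 7/2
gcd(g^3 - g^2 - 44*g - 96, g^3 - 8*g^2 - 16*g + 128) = g^2 - 4*g - 32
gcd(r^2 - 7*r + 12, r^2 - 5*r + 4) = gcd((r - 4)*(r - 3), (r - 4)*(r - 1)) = r - 4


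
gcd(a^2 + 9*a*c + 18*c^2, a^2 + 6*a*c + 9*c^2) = a + 3*c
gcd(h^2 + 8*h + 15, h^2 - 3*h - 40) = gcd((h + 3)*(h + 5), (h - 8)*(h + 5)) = h + 5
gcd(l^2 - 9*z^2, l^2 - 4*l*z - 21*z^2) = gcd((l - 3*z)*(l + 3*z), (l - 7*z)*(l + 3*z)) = l + 3*z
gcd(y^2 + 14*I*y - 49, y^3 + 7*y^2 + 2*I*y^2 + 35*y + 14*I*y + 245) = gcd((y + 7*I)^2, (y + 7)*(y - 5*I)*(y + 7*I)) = y + 7*I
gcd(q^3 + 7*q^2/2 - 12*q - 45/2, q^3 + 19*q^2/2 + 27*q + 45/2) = q^2 + 13*q/2 + 15/2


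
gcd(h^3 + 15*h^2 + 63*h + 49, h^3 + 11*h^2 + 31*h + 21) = h^2 + 8*h + 7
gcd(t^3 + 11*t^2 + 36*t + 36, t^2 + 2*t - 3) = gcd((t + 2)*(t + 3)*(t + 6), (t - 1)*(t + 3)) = t + 3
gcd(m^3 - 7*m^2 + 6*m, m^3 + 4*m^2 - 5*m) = m^2 - m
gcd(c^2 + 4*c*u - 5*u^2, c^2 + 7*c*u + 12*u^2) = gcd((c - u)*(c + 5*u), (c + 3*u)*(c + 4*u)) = 1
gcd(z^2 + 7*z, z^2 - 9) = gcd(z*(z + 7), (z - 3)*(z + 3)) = 1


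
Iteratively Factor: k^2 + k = (k + 1)*(k)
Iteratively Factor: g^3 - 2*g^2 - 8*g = (g - 4)*(g^2 + 2*g) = g*(g - 4)*(g + 2)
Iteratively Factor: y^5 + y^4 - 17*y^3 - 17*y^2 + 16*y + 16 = (y - 4)*(y^4 + 5*y^3 + 3*y^2 - 5*y - 4) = (y - 4)*(y - 1)*(y^3 + 6*y^2 + 9*y + 4) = (y - 4)*(y - 1)*(y + 1)*(y^2 + 5*y + 4) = (y - 4)*(y - 1)*(y + 1)^2*(y + 4)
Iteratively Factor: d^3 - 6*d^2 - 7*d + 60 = (d - 5)*(d^2 - d - 12) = (d - 5)*(d + 3)*(d - 4)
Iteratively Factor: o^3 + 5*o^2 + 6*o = (o + 3)*(o^2 + 2*o) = o*(o + 3)*(o + 2)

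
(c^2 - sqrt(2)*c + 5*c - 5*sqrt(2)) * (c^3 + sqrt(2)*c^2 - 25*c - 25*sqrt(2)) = c^5 + 5*c^4 - 27*c^3 - 135*c^2 + 50*c + 250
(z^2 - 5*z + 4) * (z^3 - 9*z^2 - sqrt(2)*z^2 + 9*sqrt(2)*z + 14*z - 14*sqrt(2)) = z^5 - 14*z^4 - sqrt(2)*z^4 + 14*sqrt(2)*z^3 + 63*z^3 - 106*z^2 - 63*sqrt(2)*z^2 + 56*z + 106*sqrt(2)*z - 56*sqrt(2)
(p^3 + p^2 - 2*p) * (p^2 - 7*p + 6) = p^5 - 6*p^4 - 3*p^3 + 20*p^2 - 12*p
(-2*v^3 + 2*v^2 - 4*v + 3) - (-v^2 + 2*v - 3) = -2*v^3 + 3*v^2 - 6*v + 6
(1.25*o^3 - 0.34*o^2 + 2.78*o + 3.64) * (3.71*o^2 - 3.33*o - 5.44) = 4.6375*o^5 - 5.4239*o^4 + 4.646*o^3 + 6.0966*o^2 - 27.2444*o - 19.8016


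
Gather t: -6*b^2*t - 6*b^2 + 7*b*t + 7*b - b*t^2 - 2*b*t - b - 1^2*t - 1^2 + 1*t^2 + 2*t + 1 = -6*b^2 + 6*b + t^2*(1 - b) + t*(-6*b^2 + 5*b + 1)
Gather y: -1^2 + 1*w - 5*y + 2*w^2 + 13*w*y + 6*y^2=2*w^2 + w + 6*y^2 + y*(13*w - 5) - 1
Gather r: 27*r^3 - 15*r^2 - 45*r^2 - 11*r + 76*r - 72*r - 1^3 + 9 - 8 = 27*r^3 - 60*r^2 - 7*r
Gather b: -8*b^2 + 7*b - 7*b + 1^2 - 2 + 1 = -8*b^2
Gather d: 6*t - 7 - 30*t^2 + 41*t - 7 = -30*t^2 + 47*t - 14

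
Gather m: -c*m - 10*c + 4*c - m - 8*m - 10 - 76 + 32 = -6*c + m*(-c - 9) - 54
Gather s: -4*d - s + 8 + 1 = -4*d - s + 9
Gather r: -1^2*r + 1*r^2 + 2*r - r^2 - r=0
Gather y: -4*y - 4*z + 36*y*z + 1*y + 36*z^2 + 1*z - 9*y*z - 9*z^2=y*(27*z - 3) + 27*z^2 - 3*z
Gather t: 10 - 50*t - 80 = -50*t - 70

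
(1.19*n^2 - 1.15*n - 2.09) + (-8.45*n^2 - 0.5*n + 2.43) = -7.26*n^2 - 1.65*n + 0.34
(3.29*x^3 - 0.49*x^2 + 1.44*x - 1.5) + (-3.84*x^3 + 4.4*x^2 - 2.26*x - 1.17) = -0.55*x^3 + 3.91*x^2 - 0.82*x - 2.67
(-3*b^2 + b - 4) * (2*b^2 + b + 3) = -6*b^4 - b^3 - 16*b^2 - b - 12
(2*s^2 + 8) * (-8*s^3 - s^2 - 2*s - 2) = -16*s^5 - 2*s^4 - 68*s^3 - 12*s^2 - 16*s - 16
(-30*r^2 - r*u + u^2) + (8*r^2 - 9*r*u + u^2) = -22*r^2 - 10*r*u + 2*u^2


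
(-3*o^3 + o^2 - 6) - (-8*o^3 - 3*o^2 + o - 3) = 5*o^3 + 4*o^2 - o - 3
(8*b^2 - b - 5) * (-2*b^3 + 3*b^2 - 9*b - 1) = -16*b^5 + 26*b^4 - 65*b^3 - 14*b^2 + 46*b + 5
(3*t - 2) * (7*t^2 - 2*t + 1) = 21*t^3 - 20*t^2 + 7*t - 2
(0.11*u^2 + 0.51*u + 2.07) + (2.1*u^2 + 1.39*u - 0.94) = 2.21*u^2 + 1.9*u + 1.13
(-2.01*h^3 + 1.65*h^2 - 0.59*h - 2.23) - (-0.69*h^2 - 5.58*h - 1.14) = -2.01*h^3 + 2.34*h^2 + 4.99*h - 1.09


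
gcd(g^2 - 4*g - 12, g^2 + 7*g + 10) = g + 2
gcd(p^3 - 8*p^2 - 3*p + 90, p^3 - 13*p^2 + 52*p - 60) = p^2 - 11*p + 30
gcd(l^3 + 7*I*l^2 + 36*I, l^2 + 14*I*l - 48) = l + 6*I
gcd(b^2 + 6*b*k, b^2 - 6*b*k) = b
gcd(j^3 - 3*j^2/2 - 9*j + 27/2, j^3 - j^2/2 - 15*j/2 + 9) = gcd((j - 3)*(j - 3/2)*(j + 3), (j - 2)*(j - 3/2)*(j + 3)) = j^2 + 3*j/2 - 9/2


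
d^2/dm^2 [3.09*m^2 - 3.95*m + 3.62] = 6.18000000000000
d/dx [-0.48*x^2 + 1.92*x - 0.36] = 1.92 - 0.96*x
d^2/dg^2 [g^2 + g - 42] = 2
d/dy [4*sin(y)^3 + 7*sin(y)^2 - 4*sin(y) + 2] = 2*(6*sin(y)^2 + 7*sin(y) - 2)*cos(y)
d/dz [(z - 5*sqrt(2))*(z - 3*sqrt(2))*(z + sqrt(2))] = 3*z^2 - 14*sqrt(2)*z + 14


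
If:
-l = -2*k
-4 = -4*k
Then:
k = 1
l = 2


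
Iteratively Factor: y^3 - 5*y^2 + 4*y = (y - 1)*(y^2 - 4*y) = y*(y - 1)*(y - 4)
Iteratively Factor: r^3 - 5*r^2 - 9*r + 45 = (r - 5)*(r^2 - 9) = (r - 5)*(r - 3)*(r + 3)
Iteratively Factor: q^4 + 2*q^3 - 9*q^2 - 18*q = (q - 3)*(q^3 + 5*q^2 + 6*q) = q*(q - 3)*(q^2 + 5*q + 6) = q*(q - 3)*(q + 3)*(q + 2)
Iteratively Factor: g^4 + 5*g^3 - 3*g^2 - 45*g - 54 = (g - 3)*(g^3 + 8*g^2 + 21*g + 18) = (g - 3)*(g + 3)*(g^2 + 5*g + 6) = (g - 3)*(g + 2)*(g + 3)*(g + 3)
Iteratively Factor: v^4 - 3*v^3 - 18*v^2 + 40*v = (v - 5)*(v^3 + 2*v^2 - 8*v) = (v - 5)*(v - 2)*(v^2 + 4*v) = (v - 5)*(v - 2)*(v + 4)*(v)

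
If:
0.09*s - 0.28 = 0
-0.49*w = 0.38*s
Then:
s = 3.11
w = -2.41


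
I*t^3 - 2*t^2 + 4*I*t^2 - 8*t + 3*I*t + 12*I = (t + 4)*(t + 3*I)*(I*t + 1)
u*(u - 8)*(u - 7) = u^3 - 15*u^2 + 56*u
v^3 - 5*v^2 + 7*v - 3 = (v - 3)*(v - 1)^2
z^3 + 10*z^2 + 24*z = z*(z + 4)*(z + 6)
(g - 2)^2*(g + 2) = g^3 - 2*g^2 - 4*g + 8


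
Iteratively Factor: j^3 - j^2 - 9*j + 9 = (j - 3)*(j^2 + 2*j - 3) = (j - 3)*(j - 1)*(j + 3)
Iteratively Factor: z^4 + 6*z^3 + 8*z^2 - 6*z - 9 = (z + 3)*(z^3 + 3*z^2 - z - 3) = (z + 3)^2*(z^2 - 1) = (z - 1)*(z + 3)^2*(z + 1)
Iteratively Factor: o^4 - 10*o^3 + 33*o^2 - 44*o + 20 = (o - 1)*(o^3 - 9*o^2 + 24*o - 20) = (o - 2)*(o - 1)*(o^2 - 7*o + 10) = (o - 2)^2*(o - 1)*(o - 5)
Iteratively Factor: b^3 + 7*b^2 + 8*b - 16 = (b + 4)*(b^2 + 3*b - 4) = (b + 4)^2*(b - 1)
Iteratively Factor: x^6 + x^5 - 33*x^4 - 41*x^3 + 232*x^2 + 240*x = (x)*(x^5 + x^4 - 33*x^3 - 41*x^2 + 232*x + 240) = x*(x - 3)*(x^4 + 4*x^3 - 21*x^2 - 104*x - 80) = x*(x - 3)*(x + 4)*(x^3 - 21*x - 20) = x*(x - 3)*(x + 4)^2*(x^2 - 4*x - 5) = x*(x - 3)*(x + 1)*(x + 4)^2*(x - 5)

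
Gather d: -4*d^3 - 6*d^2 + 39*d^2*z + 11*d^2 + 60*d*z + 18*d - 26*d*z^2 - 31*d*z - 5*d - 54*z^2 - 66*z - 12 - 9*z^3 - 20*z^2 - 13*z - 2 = -4*d^3 + d^2*(39*z + 5) + d*(-26*z^2 + 29*z + 13) - 9*z^3 - 74*z^2 - 79*z - 14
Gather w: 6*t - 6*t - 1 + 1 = 0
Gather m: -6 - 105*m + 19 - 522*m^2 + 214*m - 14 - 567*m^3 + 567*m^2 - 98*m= -567*m^3 + 45*m^2 + 11*m - 1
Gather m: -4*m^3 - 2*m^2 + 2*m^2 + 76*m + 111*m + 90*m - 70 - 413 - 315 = -4*m^3 + 277*m - 798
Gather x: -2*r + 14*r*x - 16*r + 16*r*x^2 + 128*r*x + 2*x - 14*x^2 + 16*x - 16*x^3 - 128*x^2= -18*r - 16*x^3 + x^2*(16*r - 142) + x*(142*r + 18)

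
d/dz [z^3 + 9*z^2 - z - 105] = 3*z^2 + 18*z - 1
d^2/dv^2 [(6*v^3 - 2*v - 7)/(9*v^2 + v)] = 2*(-156*v^3 - 1701*v^2 - 189*v - 7)/(v^3*(729*v^3 + 243*v^2 + 27*v + 1))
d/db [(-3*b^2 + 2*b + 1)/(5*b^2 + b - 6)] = -13/(25*b^2 + 60*b + 36)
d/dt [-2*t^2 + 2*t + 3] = 2 - 4*t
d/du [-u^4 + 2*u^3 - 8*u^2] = 2*u*(-2*u^2 + 3*u - 8)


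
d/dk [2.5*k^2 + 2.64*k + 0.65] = 5.0*k + 2.64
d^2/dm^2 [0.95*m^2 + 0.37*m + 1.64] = 1.90000000000000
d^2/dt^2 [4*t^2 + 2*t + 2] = 8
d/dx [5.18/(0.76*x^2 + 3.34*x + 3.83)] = (-7.8736*x - 17.3012)/(0.76*x^2 + 3.34*x + 3.83)^2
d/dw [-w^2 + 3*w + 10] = 3 - 2*w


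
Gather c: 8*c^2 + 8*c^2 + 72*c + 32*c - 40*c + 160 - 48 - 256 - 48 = 16*c^2 + 64*c - 192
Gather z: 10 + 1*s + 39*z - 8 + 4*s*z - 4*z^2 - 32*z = s - 4*z^2 + z*(4*s + 7) + 2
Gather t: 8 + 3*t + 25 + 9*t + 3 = 12*t + 36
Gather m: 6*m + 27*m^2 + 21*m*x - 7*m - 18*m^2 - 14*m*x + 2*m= 9*m^2 + m*(7*x + 1)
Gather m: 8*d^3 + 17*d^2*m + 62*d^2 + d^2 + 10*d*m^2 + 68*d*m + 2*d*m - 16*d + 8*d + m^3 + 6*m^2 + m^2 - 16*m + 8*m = 8*d^3 + 63*d^2 - 8*d + m^3 + m^2*(10*d + 7) + m*(17*d^2 + 70*d - 8)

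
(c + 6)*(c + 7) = c^2 + 13*c + 42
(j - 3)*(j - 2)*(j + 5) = j^3 - 19*j + 30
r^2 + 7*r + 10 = (r + 2)*(r + 5)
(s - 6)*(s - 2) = s^2 - 8*s + 12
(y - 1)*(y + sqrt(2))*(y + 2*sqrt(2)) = y^3 - y^2 + 3*sqrt(2)*y^2 - 3*sqrt(2)*y + 4*y - 4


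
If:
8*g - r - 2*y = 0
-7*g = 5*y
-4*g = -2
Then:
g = 1/2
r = 27/5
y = -7/10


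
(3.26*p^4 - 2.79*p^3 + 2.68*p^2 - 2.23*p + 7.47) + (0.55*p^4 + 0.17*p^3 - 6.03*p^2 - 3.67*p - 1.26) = 3.81*p^4 - 2.62*p^3 - 3.35*p^2 - 5.9*p + 6.21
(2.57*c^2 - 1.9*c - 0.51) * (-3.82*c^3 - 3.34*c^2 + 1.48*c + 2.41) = -9.8174*c^5 - 1.3258*c^4 + 12.0978*c^3 + 5.0851*c^2 - 5.3338*c - 1.2291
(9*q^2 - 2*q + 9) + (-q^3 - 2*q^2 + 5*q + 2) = -q^3 + 7*q^2 + 3*q + 11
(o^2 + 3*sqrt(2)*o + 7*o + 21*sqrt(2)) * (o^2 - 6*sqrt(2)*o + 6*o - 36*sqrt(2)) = o^4 - 3*sqrt(2)*o^3 + 13*o^3 - 39*sqrt(2)*o^2 + 6*o^2 - 468*o - 126*sqrt(2)*o - 1512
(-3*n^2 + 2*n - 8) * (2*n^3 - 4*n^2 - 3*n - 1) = -6*n^5 + 16*n^4 - 15*n^3 + 29*n^2 + 22*n + 8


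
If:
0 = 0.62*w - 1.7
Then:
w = 2.74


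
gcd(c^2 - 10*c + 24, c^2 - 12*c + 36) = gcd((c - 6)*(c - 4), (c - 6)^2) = c - 6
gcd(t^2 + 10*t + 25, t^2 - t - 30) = t + 5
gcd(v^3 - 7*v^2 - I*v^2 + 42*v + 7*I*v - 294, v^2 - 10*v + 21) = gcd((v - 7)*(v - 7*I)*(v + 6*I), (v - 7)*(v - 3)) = v - 7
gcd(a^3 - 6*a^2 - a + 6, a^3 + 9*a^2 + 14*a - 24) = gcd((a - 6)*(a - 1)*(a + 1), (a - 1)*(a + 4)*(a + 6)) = a - 1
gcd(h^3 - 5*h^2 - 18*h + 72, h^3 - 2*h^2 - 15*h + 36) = h^2 + h - 12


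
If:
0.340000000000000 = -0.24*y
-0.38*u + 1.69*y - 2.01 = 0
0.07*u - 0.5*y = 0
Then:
No Solution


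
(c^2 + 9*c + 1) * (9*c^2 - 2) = 9*c^4 + 81*c^3 + 7*c^2 - 18*c - 2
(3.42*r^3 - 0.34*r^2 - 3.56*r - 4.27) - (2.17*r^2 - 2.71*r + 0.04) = 3.42*r^3 - 2.51*r^2 - 0.85*r - 4.31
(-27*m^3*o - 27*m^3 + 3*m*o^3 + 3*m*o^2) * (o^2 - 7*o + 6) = -27*m^3*o^3 + 162*m^3*o^2 + 27*m^3*o - 162*m^3 + 3*m*o^5 - 18*m*o^4 - 3*m*o^3 + 18*m*o^2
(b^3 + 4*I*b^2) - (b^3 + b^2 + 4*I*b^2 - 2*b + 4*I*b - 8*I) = -b^2 + 2*b - 4*I*b + 8*I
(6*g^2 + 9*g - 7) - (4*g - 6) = 6*g^2 + 5*g - 1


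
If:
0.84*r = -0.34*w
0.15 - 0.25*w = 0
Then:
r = -0.24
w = 0.60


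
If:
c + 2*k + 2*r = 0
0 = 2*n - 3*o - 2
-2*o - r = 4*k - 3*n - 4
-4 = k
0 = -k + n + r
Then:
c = -3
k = -4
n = -19/2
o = -7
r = 11/2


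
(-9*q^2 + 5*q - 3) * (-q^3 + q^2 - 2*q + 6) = 9*q^5 - 14*q^4 + 26*q^3 - 67*q^2 + 36*q - 18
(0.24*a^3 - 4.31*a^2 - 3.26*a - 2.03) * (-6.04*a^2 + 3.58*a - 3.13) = -1.4496*a^5 + 26.8916*a^4 + 3.5094*a^3 + 14.0807*a^2 + 2.9364*a + 6.3539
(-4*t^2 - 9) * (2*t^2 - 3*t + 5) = -8*t^4 + 12*t^3 - 38*t^2 + 27*t - 45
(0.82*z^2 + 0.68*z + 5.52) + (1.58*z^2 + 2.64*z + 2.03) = 2.4*z^2 + 3.32*z + 7.55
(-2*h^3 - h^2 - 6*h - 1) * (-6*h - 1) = 12*h^4 + 8*h^3 + 37*h^2 + 12*h + 1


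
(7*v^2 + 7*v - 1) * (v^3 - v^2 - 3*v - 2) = 7*v^5 - 29*v^3 - 34*v^2 - 11*v + 2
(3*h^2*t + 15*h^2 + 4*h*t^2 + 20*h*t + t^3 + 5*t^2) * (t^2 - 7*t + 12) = 3*h^2*t^3 - 6*h^2*t^2 - 69*h^2*t + 180*h^2 + 4*h*t^4 - 8*h*t^3 - 92*h*t^2 + 240*h*t + t^5 - 2*t^4 - 23*t^3 + 60*t^2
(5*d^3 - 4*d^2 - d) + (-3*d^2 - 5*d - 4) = 5*d^3 - 7*d^2 - 6*d - 4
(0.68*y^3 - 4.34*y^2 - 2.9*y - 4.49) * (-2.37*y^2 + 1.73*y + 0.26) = -1.6116*y^5 + 11.4622*y^4 - 0.458399999999999*y^3 + 4.4959*y^2 - 8.5217*y - 1.1674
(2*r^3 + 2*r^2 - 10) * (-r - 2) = -2*r^4 - 6*r^3 - 4*r^2 + 10*r + 20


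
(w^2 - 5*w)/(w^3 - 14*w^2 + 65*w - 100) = w/(w^2 - 9*w + 20)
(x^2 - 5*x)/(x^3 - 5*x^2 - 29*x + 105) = x*(x - 5)/(x^3 - 5*x^2 - 29*x + 105)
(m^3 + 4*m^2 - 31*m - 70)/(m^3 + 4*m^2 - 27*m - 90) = (m^2 + 9*m + 14)/(m^2 + 9*m + 18)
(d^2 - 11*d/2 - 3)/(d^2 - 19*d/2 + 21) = (2*d + 1)/(2*d - 7)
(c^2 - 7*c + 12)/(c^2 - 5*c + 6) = (c - 4)/(c - 2)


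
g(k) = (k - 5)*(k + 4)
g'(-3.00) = -7.00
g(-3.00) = -8.00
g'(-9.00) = -19.00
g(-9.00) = 70.00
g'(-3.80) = -8.60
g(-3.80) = -1.76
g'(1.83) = 2.66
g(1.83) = -18.48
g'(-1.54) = -4.08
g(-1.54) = -16.09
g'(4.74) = 8.48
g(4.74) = -2.27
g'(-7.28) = -15.56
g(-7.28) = 40.28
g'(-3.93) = -8.86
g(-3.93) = -0.63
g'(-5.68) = -12.36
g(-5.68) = 17.94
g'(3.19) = 5.38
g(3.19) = -13.01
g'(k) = 2*k - 1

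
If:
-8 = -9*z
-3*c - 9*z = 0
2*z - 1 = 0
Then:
No Solution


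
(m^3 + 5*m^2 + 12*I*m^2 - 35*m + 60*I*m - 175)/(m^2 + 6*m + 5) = (m^2 + 12*I*m - 35)/(m + 1)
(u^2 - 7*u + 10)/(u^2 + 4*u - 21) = (u^2 - 7*u + 10)/(u^2 + 4*u - 21)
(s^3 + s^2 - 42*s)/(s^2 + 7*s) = s - 6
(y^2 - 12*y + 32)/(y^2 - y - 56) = (y - 4)/(y + 7)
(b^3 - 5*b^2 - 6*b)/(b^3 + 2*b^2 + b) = (b - 6)/(b + 1)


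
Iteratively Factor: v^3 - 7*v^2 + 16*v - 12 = (v - 2)*(v^2 - 5*v + 6) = (v - 3)*(v - 2)*(v - 2)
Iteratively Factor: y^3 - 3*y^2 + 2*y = (y - 1)*(y^2 - 2*y) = (y - 2)*(y - 1)*(y)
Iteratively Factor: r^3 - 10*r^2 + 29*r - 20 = (r - 4)*(r^2 - 6*r + 5) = (r - 5)*(r - 4)*(r - 1)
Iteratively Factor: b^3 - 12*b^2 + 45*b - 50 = (b - 5)*(b^2 - 7*b + 10) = (b - 5)^2*(b - 2)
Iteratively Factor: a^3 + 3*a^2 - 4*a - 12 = (a + 3)*(a^2 - 4) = (a + 2)*(a + 3)*(a - 2)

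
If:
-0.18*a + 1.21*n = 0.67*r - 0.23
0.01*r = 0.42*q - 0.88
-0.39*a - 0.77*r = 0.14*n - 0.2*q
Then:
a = 1.08478700271096 - 2.05137416060772*r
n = 0.248555909992241*r - 0.0287093714975429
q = 0.0238095238095238*r + 2.0952380952381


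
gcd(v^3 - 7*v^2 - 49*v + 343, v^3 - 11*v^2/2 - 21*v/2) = v - 7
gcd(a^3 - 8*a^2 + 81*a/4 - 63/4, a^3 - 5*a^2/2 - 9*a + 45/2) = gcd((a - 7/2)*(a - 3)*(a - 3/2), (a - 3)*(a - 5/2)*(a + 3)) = a - 3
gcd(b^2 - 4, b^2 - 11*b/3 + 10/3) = b - 2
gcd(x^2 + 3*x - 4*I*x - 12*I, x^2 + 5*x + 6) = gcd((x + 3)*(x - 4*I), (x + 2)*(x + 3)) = x + 3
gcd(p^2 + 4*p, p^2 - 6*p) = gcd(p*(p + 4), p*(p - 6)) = p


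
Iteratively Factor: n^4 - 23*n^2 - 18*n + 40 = (n + 2)*(n^3 - 2*n^2 - 19*n + 20) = (n - 5)*(n + 2)*(n^2 + 3*n - 4) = (n - 5)*(n + 2)*(n + 4)*(n - 1)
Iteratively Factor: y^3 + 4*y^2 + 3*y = (y)*(y^2 + 4*y + 3) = y*(y + 1)*(y + 3)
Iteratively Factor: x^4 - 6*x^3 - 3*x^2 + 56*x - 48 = (x - 4)*(x^3 - 2*x^2 - 11*x + 12) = (x - 4)*(x + 3)*(x^2 - 5*x + 4) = (x - 4)*(x - 1)*(x + 3)*(x - 4)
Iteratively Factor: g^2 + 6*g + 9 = (g + 3)*(g + 3)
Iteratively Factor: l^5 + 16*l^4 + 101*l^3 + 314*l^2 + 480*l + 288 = (l + 3)*(l^4 + 13*l^3 + 62*l^2 + 128*l + 96) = (l + 3)*(l + 4)*(l^3 + 9*l^2 + 26*l + 24) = (l + 3)*(l + 4)^2*(l^2 + 5*l + 6) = (l + 2)*(l + 3)*(l + 4)^2*(l + 3)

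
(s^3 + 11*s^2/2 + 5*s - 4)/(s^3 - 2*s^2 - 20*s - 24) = (s^2 + 7*s/2 - 2)/(s^2 - 4*s - 12)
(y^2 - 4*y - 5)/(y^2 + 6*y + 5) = (y - 5)/(y + 5)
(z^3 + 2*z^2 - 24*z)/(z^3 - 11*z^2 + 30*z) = (z^2 + 2*z - 24)/(z^2 - 11*z + 30)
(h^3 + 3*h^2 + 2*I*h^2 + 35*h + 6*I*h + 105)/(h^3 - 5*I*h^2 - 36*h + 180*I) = (h^2 + h*(3 + 7*I) + 21*I)/(h^2 - 36)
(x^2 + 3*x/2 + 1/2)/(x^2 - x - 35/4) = 2*(2*x^2 + 3*x + 1)/(4*x^2 - 4*x - 35)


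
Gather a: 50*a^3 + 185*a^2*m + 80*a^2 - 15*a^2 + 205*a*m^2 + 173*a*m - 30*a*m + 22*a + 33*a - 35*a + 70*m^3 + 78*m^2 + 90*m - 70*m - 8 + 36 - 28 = 50*a^3 + a^2*(185*m + 65) + a*(205*m^2 + 143*m + 20) + 70*m^3 + 78*m^2 + 20*m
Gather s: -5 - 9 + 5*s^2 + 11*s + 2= 5*s^2 + 11*s - 12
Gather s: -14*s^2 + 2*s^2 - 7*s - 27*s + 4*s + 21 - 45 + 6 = -12*s^2 - 30*s - 18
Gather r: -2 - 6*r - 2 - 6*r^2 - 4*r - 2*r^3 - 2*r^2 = -2*r^3 - 8*r^2 - 10*r - 4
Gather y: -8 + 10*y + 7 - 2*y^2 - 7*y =-2*y^2 + 3*y - 1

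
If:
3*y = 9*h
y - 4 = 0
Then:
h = 4/3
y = 4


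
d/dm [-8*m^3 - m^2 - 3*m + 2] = -24*m^2 - 2*m - 3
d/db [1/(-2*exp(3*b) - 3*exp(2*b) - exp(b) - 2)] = (6*exp(2*b) + 6*exp(b) + 1)*exp(b)/(2*exp(3*b) + 3*exp(2*b) + exp(b) + 2)^2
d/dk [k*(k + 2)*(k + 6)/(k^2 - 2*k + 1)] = (k^3 - 3*k^2 - 28*k - 12)/(k^3 - 3*k^2 + 3*k - 1)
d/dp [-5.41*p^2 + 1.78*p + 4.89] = 1.78 - 10.82*p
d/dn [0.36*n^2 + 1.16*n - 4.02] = 0.72*n + 1.16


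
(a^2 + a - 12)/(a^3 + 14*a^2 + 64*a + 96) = (a - 3)/(a^2 + 10*a + 24)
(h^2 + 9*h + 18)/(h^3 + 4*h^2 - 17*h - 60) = (h + 6)/(h^2 + h - 20)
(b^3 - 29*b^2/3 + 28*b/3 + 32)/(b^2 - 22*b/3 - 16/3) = (3*b^2 - 5*b - 12)/(3*b + 2)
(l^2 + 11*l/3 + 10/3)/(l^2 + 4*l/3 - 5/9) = 3*(l + 2)/(3*l - 1)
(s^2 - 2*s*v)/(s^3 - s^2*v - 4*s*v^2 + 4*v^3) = s/(s^2 + s*v - 2*v^2)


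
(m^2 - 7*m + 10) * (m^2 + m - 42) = m^4 - 6*m^3 - 39*m^2 + 304*m - 420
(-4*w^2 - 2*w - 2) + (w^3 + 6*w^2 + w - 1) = w^3 + 2*w^2 - w - 3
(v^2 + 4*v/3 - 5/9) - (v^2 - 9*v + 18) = 31*v/3 - 167/9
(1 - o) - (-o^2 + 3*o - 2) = o^2 - 4*o + 3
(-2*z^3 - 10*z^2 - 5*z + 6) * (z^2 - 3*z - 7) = -2*z^5 - 4*z^4 + 39*z^3 + 91*z^2 + 17*z - 42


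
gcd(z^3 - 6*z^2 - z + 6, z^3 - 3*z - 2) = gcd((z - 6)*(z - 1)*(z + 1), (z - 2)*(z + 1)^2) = z + 1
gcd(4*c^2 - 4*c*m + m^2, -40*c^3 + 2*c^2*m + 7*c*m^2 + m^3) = 2*c - m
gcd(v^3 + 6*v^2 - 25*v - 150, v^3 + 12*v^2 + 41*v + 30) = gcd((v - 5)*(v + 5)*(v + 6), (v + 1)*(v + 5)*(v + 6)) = v^2 + 11*v + 30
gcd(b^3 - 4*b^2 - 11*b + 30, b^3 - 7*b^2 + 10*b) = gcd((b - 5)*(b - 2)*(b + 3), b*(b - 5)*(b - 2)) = b^2 - 7*b + 10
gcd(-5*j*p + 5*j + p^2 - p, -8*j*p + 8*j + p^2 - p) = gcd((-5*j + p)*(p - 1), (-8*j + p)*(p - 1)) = p - 1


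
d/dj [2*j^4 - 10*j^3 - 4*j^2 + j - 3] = 8*j^3 - 30*j^2 - 8*j + 1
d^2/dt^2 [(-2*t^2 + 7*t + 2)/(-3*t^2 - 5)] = 2*(-63*t^3 - 144*t^2 + 315*t + 80)/(27*t^6 + 135*t^4 + 225*t^2 + 125)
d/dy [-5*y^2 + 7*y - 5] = 7 - 10*y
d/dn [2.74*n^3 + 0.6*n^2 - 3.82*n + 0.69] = 8.22*n^2 + 1.2*n - 3.82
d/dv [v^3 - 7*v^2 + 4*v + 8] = 3*v^2 - 14*v + 4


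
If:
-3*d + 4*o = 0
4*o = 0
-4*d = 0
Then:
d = 0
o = 0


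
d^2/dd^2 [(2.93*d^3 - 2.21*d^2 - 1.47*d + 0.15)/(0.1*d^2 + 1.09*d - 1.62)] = (2.77555756156289e-17*d^5 + 8.88178419700125e-16*d^4 + 8.363966*d^3 - 33.181884*d^2 + 44.806212*d - 16.38627)/(0.001*d^6 + 0.0327*d^5 + 0.30783*d^4 + 0.235549*d^3 - 4.986846*d^2 + 8.581788*d - 4.251528)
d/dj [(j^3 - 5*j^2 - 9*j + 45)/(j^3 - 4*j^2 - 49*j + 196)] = (j^4 - 80*j^3 + 662*j^2 - 1600*j + 441)/(j^6 - 8*j^5 - 82*j^4 + 784*j^3 + 833*j^2 - 19208*j + 38416)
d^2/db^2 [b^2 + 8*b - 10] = 2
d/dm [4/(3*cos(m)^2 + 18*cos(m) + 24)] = 8*(cos(m) + 3)*sin(m)/(3*(cos(m)^2 + 6*cos(m) + 8)^2)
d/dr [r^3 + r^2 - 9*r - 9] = 3*r^2 + 2*r - 9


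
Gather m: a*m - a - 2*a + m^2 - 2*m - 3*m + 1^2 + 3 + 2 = -3*a + m^2 + m*(a - 5) + 6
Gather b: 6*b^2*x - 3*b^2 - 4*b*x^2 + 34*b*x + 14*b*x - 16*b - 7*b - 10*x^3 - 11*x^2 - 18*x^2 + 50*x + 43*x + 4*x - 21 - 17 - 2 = b^2*(6*x - 3) + b*(-4*x^2 + 48*x - 23) - 10*x^3 - 29*x^2 + 97*x - 40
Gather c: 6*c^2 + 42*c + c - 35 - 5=6*c^2 + 43*c - 40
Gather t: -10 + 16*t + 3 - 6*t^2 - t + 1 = -6*t^2 + 15*t - 6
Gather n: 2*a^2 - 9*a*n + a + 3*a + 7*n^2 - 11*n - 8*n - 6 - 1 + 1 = 2*a^2 + 4*a + 7*n^2 + n*(-9*a - 19) - 6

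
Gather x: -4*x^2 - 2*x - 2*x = -4*x^2 - 4*x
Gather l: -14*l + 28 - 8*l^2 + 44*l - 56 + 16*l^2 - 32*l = 8*l^2 - 2*l - 28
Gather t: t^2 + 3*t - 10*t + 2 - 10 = t^2 - 7*t - 8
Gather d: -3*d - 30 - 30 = -3*d - 60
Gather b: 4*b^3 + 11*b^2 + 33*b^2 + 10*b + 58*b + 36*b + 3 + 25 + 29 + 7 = 4*b^3 + 44*b^2 + 104*b + 64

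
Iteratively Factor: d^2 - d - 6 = (d - 3)*(d + 2)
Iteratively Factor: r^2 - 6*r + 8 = (r - 4)*(r - 2)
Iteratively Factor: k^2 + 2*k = (k)*(k + 2)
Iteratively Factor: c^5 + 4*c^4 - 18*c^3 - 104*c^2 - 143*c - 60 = (c - 5)*(c^4 + 9*c^3 + 27*c^2 + 31*c + 12) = (c - 5)*(c + 4)*(c^3 + 5*c^2 + 7*c + 3) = (c - 5)*(c + 3)*(c + 4)*(c^2 + 2*c + 1) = (c - 5)*(c + 1)*(c + 3)*(c + 4)*(c + 1)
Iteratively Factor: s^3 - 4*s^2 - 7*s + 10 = (s - 5)*(s^2 + s - 2) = (s - 5)*(s - 1)*(s + 2)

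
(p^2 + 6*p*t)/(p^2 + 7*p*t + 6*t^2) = p/(p + t)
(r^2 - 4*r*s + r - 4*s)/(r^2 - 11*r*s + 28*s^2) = (r + 1)/(r - 7*s)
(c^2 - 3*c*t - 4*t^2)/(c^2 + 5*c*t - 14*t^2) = (c^2 - 3*c*t - 4*t^2)/(c^2 + 5*c*t - 14*t^2)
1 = 1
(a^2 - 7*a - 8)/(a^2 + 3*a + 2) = (a - 8)/(a + 2)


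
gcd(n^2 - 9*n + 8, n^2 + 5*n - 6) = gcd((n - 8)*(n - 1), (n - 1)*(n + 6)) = n - 1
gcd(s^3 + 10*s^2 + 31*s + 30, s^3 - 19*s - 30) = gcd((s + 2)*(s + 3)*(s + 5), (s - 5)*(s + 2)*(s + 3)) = s^2 + 5*s + 6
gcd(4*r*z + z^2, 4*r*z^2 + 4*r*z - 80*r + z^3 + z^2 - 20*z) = 4*r + z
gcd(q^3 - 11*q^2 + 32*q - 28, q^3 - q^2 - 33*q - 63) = q - 7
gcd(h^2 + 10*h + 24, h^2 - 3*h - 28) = h + 4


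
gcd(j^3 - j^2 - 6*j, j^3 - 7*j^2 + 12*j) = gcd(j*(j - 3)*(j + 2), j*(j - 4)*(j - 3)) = j^2 - 3*j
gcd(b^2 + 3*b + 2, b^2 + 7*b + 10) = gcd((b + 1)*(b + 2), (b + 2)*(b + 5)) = b + 2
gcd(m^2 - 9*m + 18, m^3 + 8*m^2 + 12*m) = 1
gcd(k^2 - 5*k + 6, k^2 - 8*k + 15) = k - 3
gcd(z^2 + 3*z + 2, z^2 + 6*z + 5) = z + 1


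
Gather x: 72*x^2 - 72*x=72*x^2 - 72*x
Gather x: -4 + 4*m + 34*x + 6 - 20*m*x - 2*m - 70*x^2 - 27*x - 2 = 2*m - 70*x^2 + x*(7 - 20*m)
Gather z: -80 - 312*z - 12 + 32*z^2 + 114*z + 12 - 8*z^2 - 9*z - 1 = 24*z^2 - 207*z - 81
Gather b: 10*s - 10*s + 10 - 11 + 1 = 0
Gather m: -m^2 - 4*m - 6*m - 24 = -m^2 - 10*m - 24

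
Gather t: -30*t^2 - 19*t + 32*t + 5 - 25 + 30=-30*t^2 + 13*t + 10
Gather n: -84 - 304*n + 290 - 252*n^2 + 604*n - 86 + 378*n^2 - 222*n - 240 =126*n^2 + 78*n - 120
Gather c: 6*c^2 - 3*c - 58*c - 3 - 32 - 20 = 6*c^2 - 61*c - 55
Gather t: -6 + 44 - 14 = 24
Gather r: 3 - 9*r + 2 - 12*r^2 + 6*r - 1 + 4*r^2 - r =-8*r^2 - 4*r + 4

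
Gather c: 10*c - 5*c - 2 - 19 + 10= 5*c - 11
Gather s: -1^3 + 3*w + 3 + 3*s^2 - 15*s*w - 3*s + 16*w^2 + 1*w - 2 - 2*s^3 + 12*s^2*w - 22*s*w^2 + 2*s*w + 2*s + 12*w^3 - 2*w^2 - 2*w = -2*s^3 + s^2*(12*w + 3) + s*(-22*w^2 - 13*w - 1) + 12*w^3 + 14*w^2 + 2*w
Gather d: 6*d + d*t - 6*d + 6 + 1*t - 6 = d*t + t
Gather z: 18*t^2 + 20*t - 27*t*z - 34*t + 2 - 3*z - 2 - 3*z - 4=18*t^2 - 14*t + z*(-27*t - 6) - 4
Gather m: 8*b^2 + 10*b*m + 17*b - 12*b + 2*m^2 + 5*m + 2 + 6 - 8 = 8*b^2 + 5*b + 2*m^2 + m*(10*b + 5)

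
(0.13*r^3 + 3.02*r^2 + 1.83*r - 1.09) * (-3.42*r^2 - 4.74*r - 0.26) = -0.4446*r^5 - 10.9446*r^4 - 20.6072*r^3 - 5.7316*r^2 + 4.6908*r + 0.2834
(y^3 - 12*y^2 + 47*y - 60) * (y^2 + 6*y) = y^5 - 6*y^4 - 25*y^3 + 222*y^2 - 360*y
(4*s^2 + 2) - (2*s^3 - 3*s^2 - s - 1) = -2*s^3 + 7*s^2 + s + 3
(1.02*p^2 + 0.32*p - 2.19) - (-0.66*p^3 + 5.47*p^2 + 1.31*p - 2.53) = 0.66*p^3 - 4.45*p^2 - 0.99*p + 0.34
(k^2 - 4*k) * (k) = k^3 - 4*k^2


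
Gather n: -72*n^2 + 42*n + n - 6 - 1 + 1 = -72*n^2 + 43*n - 6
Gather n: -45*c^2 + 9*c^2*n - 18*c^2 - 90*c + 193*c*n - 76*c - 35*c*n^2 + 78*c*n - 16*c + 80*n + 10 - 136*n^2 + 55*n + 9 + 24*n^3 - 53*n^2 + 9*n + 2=-63*c^2 - 182*c + 24*n^3 + n^2*(-35*c - 189) + n*(9*c^2 + 271*c + 144) + 21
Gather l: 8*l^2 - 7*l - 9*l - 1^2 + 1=8*l^2 - 16*l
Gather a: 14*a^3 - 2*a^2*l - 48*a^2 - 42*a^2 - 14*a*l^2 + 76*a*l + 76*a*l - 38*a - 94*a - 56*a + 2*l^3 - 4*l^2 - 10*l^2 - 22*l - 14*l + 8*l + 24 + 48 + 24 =14*a^3 + a^2*(-2*l - 90) + a*(-14*l^2 + 152*l - 188) + 2*l^3 - 14*l^2 - 28*l + 96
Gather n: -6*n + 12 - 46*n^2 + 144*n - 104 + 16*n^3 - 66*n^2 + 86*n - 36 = 16*n^3 - 112*n^2 + 224*n - 128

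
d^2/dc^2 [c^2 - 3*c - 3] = 2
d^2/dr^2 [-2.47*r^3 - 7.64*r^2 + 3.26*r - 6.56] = -14.82*r - 15.28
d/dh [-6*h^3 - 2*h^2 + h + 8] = -18*h^2 - 4*h + 1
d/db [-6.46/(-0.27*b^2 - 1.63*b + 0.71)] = (-3.4884*b - 10.5298)/(0.27*b^2 + 1.63*b - 0.71)^2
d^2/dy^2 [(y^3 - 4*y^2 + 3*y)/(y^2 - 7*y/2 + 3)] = 4*(-7*y^3 + 18*y^2 - 18)/(8*y^6 - 84*y^5 + 366*y^4 - 847*y^3 + 1098*y^2 - 756*y + 216)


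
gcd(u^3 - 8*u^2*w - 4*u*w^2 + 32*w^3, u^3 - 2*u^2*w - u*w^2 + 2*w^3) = u - 2*w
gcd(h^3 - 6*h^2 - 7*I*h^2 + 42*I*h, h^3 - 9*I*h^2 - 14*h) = h^2 - 7*I*h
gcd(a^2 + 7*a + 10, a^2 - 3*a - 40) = a + 5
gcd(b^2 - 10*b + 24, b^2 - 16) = b - 4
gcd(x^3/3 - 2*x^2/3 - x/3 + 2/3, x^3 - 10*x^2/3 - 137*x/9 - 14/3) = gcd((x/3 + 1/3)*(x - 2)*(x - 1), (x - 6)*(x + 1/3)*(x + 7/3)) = 1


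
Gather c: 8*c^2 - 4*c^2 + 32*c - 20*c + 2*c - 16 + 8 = 4*c^2 + 14*c - 8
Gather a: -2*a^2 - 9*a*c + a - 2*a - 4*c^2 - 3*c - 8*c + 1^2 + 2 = -2*a^2 + a*(-9*c - 1) - 4*c^2 - 11*c + 3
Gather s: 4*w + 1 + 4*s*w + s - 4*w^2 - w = s*(4*w + 1) - 4*w^2 + 3*w + 1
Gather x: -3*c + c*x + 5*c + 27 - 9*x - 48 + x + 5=2*c + x*(c - 8) - 16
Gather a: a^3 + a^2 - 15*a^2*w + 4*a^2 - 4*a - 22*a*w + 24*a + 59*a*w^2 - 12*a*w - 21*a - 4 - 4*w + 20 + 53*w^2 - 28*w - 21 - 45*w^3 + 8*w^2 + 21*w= a^3 + a^2*(5 - 15*w) + a*(59*w^2 - 34*w - 1) - 45*w^3 + 61*w^2 - 11*w - 5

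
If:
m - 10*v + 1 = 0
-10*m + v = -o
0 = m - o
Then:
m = 1/89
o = 1/89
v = 9/89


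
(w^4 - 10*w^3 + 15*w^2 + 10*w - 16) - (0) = w^4 - 10*w^3 + 15*w^2 + 10*w - 16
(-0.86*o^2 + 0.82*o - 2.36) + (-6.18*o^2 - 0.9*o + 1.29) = -7.04*o^2 - 0.0800000000000001*o - 1.07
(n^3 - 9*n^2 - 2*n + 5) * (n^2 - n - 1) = n^5 - 10*n^4 + 6*n^3 + 16*n^2 - 3*n - 5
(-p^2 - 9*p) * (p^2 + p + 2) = -p^4 - 10*p^3 - 11*p^2 - 18*p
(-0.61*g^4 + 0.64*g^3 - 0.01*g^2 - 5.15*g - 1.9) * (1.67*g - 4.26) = -1.0187*g^5 + 3.6674*g^4 - 2.7431*g^3 - 8.5579*g^2 + 18.766*g + 8.094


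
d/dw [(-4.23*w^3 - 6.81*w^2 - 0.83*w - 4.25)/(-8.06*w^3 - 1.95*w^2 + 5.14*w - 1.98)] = (1.4210854715202e-14*w^5 - 46.6401*w^4 - 56.864*w^3 - 114.2607*w^2 + 10.3926*w + 23.4884)/(64.9636*w^6 + 31.434*w^5 - 79.0543*w^4 + 11.8716*w^3 + 34.1416*w^2 - 20.3544*w + 3.9204)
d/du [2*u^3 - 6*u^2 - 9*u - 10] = 6*u^2 - 12*u - 9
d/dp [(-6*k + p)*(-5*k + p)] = -11*k + 2*p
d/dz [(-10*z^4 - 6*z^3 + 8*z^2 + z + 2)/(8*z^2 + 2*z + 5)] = (-160*z^5 - 108*z^4 - 224*z^3 - 82*z^2 + 48*z + 1)/(64*z^4 + 32*z^3 + 84*z^2 + 20*z + 25)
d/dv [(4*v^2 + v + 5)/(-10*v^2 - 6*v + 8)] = (-7*v^2 + 82*v + 19)/(2*(25*v^4 + 30*v^3 - 31*v^2 - 24*v + 16))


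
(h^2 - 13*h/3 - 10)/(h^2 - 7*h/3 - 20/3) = (h - 6)/(h - 4)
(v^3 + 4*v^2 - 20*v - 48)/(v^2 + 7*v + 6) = (v^2 - 2*v - 8)/(v + 1)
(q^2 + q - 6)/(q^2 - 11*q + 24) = (q^2 + q - 6)/(q^2 - 11*q + 24)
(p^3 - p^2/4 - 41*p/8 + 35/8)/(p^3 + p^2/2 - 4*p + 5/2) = (p - 7/4)/(p - 1)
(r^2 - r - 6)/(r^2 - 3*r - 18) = (-r^2 + r + 6)/(-r^2 + 3*r + 18)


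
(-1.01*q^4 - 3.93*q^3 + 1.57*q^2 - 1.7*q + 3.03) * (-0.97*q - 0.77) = 0.9797*q^5 + 4.5898*q^4 + 1.5032*q^3 + 0.4401*q^2 - 1.6301*q - 2.3331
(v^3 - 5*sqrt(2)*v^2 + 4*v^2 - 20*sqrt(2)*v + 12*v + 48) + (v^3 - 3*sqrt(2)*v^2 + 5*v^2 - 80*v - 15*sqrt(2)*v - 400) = 2*v^3 - 8*sqrt(2)*v^2 + 9*v^2 - 68*v - 35*sqrt(2)*v - 352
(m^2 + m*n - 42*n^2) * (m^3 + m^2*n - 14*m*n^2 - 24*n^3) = m^5 + 2*m^4*n - 55*m^3*n^2 - 80*m^2*n^3 + 564*m*n^4 + 1008*n^5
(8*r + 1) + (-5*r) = 3*r + 1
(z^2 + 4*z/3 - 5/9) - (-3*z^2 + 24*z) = 4*z^2 - 68*z/3 - 5/9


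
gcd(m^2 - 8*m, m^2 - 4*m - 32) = m - 8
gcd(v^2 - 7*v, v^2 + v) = v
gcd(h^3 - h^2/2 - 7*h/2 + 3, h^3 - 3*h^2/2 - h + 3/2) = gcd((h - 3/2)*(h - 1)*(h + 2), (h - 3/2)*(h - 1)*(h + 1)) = h^2 - 5*h/2 + 3/2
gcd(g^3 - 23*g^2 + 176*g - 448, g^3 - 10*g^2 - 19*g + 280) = g^2 - 15*g + 56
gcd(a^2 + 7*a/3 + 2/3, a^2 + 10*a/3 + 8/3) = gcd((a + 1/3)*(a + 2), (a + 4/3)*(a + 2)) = a + 2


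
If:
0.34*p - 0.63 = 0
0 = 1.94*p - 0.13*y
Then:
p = 1.85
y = 27.65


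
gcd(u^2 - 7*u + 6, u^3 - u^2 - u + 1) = u - 1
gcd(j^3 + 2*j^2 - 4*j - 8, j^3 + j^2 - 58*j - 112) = j + 2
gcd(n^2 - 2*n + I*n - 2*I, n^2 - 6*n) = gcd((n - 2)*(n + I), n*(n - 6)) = 1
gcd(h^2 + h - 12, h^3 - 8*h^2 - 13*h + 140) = h + 4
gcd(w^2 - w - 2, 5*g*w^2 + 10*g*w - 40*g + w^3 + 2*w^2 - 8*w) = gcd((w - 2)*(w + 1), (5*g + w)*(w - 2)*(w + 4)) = w - 2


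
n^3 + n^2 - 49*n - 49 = (n - 7)*(n + 1)*(n + 7)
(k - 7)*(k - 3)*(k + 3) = k^3 - 7*k^2 - 9*k + 63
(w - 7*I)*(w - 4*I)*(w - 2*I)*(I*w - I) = I*w^4 + 13*w^3 - I*w^3 - 13*w^2 - 50*I*w^2 - 56*w + 50*I*w + 56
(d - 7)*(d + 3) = d^2 - 4*d - 21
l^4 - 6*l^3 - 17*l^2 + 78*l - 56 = (l - 7)*(l - 2)*(l - 1)*(l + 4)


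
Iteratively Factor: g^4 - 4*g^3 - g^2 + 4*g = (g - 4)*(g^3 - g) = (g - 4)*(g - 1)*(g^2 + g) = (g - 4)*(g - 1)*(g + 1)*(g)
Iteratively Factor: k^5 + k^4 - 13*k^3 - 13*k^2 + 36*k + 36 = (k + 3)*(k^4 - 2*k^3 - 7*k^2 + 8*k + 12) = (k - 2)*(k + 3)*(k^3 - 7*k - 6) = (k - 2)*(k + 2)*(k + 3)*(k^2 - 2*k - 3) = (k - 3)*(k - 2)*(k + 2)*(k + 3)*(k + 1)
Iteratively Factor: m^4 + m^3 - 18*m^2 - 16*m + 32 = (m + 2)*(m^3 - m^2 - 16*m + 16) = (m + 2)*(m + 4)*(m^2 - 5*m + 4) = (m - 4)*(m + 2)*(m + 4)*(m - 1)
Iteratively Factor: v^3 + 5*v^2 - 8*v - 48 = (v + 4)*(v^2 + v - 12) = (v - 3)*(v + 4)*(v + 4)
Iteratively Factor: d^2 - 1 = (d - 1)*(d + 1)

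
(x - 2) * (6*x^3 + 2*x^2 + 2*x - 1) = 6*x^4 - 10*x^3 - 2*x^2 - 5*x + 2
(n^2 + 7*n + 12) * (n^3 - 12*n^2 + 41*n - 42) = n^5 - 5*n^4 - 31*n^3 + 101*n^2 + 198*n - 504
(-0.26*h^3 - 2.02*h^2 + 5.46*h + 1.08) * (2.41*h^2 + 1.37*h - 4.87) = -0.6266*h^5 - 5.2244*h^4 + 11.6574*h^3 + 19.9204*h^2 - 25.1106*h - 5.2596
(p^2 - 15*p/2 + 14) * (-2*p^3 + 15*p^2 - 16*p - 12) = -2*p^5 + 30*p^4 - 313*p^3/2 + 318*p^2 - 134*p - 168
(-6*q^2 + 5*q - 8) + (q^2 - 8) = -5*q^2 + 5*q - 16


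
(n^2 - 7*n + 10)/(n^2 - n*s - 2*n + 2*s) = (5 - n)/(-n + s)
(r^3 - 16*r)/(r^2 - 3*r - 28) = r*(r - 4)/(r - 7)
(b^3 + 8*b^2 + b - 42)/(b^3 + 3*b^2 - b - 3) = (b^2 + 5*b - 14)/(b^2 - 1)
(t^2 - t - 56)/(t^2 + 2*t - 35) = (t - 8)/(t - 5)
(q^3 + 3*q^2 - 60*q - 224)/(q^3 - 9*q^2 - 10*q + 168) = (q^2 - q - 56)/(q^2 - 13*q + 42)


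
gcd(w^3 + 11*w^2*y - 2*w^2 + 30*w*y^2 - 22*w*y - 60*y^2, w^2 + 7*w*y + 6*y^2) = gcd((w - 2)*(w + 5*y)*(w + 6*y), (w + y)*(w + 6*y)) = w + 6*y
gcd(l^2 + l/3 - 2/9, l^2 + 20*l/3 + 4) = l + 2/3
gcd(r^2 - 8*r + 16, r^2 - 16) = r - 4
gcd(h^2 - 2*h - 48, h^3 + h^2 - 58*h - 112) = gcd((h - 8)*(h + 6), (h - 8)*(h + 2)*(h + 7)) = h - 8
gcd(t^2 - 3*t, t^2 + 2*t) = t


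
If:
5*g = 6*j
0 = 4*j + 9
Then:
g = -27/10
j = -9/4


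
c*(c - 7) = c^2 - 7*c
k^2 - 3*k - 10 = (k - 5)*(k + 2)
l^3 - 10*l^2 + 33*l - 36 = (l - 4)*(l - 3)^2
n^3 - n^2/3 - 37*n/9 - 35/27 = (n - 7/3)*(n + 1/3)*(n + 5/3)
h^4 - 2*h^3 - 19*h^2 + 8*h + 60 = (h - 5)*(h - 2)*(h + 2)*(h + 3)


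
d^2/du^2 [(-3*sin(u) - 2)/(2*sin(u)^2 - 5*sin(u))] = 2*(6*sin(u)^2 + 31*sin(u) - 42 + 1/sin(u) + 60/sin(u)^2 - 50/sin(u)^3)/(2*sin(u) - 5)^3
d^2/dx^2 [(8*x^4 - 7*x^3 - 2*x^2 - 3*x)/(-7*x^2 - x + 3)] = 2*(-392*x^6 - 168*x^5 + 480*x^4 + 479*x^3 - 369*x^2 + 378*x + 27)/(343*x^6 + 147*x^5 - 420*x^4 - 125*x^3 + 180*x^2 + 27*x - 27)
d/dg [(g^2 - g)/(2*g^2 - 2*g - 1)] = (1 - 2*g)/(4*g^4 - 8*g^3 + 4*g + 1)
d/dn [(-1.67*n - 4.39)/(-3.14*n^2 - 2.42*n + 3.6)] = (5.2438*n^2 + 4.0414*n - (1.67*n + 4.39)*(6.28*n + 2.42) - 6.012)/(3.14*n^2 + 2.42*n - 3.6)^2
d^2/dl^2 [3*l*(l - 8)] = 6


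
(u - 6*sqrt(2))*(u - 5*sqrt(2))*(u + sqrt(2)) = u^3 - 10*sqrt(2)*u^2 + 38*u + 60*sqrt(2)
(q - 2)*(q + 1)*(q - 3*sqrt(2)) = q^3 - 3*sqrt(2)*q^2 - q^2 - 2*q + 3*sqrt(2)*q + 6*sqrt(2)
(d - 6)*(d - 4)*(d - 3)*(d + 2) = d^4 - 11*d^3 + 28*d^2 + 36*d - 144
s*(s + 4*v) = s^2 + 4*s*v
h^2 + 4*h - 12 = (h - 2)*(h + 6)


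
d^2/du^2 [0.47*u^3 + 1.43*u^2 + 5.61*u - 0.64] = 2.82*u + 2.86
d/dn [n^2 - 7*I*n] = 2*n - 7*I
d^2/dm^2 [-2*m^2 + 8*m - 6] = -4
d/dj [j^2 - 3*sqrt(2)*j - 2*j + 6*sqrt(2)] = 2*j - 3*sqrt(2) - 2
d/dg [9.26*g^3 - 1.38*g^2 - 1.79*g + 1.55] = 27.78*g^2 - 2.76*g - 1.79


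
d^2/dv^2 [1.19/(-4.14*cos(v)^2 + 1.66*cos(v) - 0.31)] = (81.584496*(1 - cos(v)^2)^2 - 24.534468*cos(v)^3 + 37.962428*cos(v)^2 + 49.68131*cos(v) - 85.088332)/(4.14*cos(v)^2 - 1.66*cos(v) + 0.31)^3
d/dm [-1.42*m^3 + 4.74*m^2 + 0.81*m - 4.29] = -4.26*m^2 + 9.48*m + 0.81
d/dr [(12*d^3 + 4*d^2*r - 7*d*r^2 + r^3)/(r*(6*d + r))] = (-72*d^4 - 24*d^3*r - 46*d^2*r^2 + 12*d*r^3 + r^4)/(r^2*(36*d^2 + 12*d*r + r^2))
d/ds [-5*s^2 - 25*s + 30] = -10*s - 25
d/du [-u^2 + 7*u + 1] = 7 - 2*u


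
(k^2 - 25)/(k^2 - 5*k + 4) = (k^2 - 25)/(k^2 - 5*k + 4)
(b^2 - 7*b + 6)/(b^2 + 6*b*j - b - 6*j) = (b - 6)/(b + 6*j)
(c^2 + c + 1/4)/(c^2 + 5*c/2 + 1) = (c + 1/2)/(c + 2)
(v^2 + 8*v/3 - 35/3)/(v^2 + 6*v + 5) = (v - 7/3)/(v + 1)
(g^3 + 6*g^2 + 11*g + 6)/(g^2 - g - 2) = (g^2 + 5*g + 6)/(g - 2)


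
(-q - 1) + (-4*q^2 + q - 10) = -4*q^2 - 11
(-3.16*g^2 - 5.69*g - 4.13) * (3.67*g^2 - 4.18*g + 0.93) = -11.5972*g^4 - 7.6735*g^3 + 5.6883*g^2 + 11.9717*g - 3.8409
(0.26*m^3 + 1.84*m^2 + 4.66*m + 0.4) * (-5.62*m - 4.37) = -1.4612*m^4 - 11.477*m^3 - 34.23*m^2 - 22.6122*m - 1.748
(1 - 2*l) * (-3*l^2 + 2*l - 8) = 6*l^3 - 7*l^2 + 18*l - 8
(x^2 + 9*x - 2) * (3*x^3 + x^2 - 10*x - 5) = 3*x^5 + 28*x^4 - 7*x^3 - 97*x^2 - 25*x + 10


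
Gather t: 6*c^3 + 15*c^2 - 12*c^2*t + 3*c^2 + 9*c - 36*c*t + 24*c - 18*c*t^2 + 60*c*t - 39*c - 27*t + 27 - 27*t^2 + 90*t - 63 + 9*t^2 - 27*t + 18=6*c^3 + 18*c^2 - 6*c + t^2*(-18*c - 18) + t*(-12*c^2 + 24*c + 36) - 18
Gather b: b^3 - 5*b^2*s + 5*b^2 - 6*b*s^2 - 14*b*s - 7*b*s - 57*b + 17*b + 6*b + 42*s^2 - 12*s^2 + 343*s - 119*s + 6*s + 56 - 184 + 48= b^3 + b^2*(5 - 5*s) + b*(-6*s^2 - 21*s - 34) + 30*s^2 + 230*s - 80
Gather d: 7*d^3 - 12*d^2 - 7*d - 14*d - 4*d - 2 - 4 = 7*d^3 - 12*d^2 - 25*d - 6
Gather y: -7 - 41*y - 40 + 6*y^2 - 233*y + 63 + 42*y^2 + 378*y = 48*y^2 + 104*y + 16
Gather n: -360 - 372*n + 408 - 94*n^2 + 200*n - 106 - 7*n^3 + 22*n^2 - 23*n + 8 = -7*n^3 - 72*n^2 - 195*n - 50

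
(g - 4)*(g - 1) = g^2 - 5*g + 4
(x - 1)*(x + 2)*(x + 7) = x^3 + 8*x^2 + 5*x - 14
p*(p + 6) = p^2 + 6*p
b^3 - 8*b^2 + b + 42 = (b - 7)*(b - 3)*(b + 2)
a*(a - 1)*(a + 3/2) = a^3 + a^2/2 - 3*a/2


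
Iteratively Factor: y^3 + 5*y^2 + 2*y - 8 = (y + 2)*(y^2 + 3*y - 4) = (y - 1)*(y + 2)*(y + 4)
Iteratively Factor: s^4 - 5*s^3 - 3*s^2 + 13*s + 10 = (s + 1)*(s^3 - 6*s^2 + 3*s + 10) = (s - 2)*(s + 1)*(s^2 - 4*s - 5) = (s - 5)*(s - 2)*(s + 1)*(s + 1)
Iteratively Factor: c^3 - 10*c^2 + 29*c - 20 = (c - 5)*(c^2 - 5*c + 4) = (c - 5)*(c - 1)*(c - 4)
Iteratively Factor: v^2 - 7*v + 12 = (v - 4)*(v - 3)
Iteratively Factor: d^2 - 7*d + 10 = (d - 2)*(d - 5)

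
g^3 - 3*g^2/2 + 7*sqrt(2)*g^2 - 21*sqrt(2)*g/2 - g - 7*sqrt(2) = (g - 2)*(g + 1/2)*(g + 7*sqrt(2))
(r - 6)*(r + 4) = r^2 - 2*r - 24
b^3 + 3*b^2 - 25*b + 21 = (b - 3)*(b - 1)*(b + 7)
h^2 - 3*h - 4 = (h - 4)*(h + 1)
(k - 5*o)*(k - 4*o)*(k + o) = k^3 - 8*k^2*o + 11*k*o^2 + 20*o^3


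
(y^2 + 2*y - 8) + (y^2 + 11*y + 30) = 2*y^2 + 13*y + 22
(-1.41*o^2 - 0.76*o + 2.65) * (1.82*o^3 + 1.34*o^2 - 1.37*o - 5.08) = -2.5662*o^5 - 3.2726*o^4 + 5.7363*o^3 + 11.755*o^2 + 0.2303*o - 13.462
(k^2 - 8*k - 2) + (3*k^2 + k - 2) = 4*k^2 - 7*k - 4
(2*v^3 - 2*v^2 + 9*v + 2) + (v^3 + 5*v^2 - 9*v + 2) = 3*v^3 + 3*v^2 + 4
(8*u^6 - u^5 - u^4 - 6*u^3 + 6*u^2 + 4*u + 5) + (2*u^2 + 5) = 8*u^6 - u^5 - u^4 - 6*u^3 + 8*u^2 + 4*u + 10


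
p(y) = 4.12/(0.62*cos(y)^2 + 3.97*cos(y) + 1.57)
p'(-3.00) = -0.52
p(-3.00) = -2.35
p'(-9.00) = -2.05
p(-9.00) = -2.69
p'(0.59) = 0.41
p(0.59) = 0.78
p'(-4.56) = 15.98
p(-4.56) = 4.20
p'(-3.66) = 2.97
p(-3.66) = -2.92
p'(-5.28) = 1.07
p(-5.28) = 1.06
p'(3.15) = -0.03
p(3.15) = -2.31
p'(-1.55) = -6.02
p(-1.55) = 2.49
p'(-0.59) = -0.41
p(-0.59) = 0.78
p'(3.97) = -13.78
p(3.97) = -4.96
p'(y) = 4.12*(1.24*sin(y)*cos(y) + 3.97*sin(y))/(0.62*cos(y)^2 + 3.97*cos(y) + 1.57)^2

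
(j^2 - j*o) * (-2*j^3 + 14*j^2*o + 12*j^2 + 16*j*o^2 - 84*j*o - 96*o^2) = -2*j^5 + 16*j^4*o + 12*j^4 + 2*j^3*o^2 - 96*j^3*o - 16*j^2*o^3 - 12*j^2*o^2 + 96*j*o^3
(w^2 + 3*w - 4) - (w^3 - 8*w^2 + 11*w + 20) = -w^3 + 9*w^2 - 8*w - 24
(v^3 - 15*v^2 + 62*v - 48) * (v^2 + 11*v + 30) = v^5 - 4*v^4 - 73*v^3 + 184*v^2 + 1332*v - 1440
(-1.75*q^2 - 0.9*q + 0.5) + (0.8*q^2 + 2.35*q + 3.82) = -0.95*q^2 + 1.45*q + 4.32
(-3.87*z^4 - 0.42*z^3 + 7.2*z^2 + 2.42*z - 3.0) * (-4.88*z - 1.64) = 18.8856*z^5 + 8.3964*z^4 - 34.4472*z^3 - 23.6176*z^2 + 10.6712*z + 4.92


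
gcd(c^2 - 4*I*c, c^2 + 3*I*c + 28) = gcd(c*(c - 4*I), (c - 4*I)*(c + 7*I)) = c - 4*I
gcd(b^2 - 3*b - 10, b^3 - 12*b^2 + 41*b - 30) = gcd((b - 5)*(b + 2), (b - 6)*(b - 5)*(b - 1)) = b - 5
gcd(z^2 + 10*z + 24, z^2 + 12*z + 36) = z + 6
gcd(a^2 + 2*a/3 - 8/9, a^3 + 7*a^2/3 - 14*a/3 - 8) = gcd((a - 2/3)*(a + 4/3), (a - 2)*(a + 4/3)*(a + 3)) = a + 4/3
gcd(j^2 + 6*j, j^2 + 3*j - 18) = j + 6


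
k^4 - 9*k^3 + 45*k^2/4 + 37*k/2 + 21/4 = (k - 7)*(k - 3)*(k + 1/2)^2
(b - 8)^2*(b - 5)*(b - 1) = b^4 - 22*b^3 + 165*b^2 - 464*b + 320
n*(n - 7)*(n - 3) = n^3 - 10*n^2 + 21*n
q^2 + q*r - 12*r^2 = (q - 3*r)*(q + 4*r)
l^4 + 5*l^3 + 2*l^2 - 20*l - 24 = (l - 2)*(l + 2)^2*(l + 3)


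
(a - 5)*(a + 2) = a^2 - 3*a - 10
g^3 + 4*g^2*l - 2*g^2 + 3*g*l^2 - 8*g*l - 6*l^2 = (g - 2)*(g + l)*(g + 3*l)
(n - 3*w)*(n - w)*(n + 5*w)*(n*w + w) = n^4*w + n^3*w^2 + n^3*w - 17*n^2*w^3 + n^2*w^2 + 15*n*w^4 - 17*n*w^3 + 15*w^4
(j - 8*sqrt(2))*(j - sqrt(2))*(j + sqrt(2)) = j^3 - 8*sqrt(2)*j^2 - 2*j + 16*sqrt(2)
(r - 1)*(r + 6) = r^2 + 5*r - 6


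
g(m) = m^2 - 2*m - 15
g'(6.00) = 10.00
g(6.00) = 9.00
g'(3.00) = 4.00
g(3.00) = -12.00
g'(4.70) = 7.40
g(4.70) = -2.31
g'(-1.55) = -5.10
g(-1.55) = -9.50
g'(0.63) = -0.74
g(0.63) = -15.86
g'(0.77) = -0.46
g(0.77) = -15.95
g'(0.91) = -0.18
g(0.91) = -15.99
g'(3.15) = 4.30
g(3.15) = -11.38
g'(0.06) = -1.88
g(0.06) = -15.12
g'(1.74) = 1.48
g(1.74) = -15.45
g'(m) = 2*m - 2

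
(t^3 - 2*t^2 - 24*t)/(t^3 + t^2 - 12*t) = (t - 6)/(t - 3)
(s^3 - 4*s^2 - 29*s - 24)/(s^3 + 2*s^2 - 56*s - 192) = (s^2 + 4*s + 3)/(s^2 + 10*s + 24)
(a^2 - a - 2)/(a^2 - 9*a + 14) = (a + 1)/(a - 7)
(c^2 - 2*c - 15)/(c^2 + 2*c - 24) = (c^2 - 2*c - 15)/(c^2 + 2*c - 24)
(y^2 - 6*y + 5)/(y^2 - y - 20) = (y - 1)/(y + 4)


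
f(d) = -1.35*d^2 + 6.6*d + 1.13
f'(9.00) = -17.70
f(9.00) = -48.82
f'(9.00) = -17.70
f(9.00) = -48.82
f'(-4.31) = 18.24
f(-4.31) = -52.39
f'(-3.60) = 16.32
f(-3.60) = -40.13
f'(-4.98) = 20.05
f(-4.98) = -65.22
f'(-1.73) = 11.27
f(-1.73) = -14.33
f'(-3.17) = 15.16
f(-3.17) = -33.36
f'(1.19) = 3.39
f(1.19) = 7.07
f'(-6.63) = 24.50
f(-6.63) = -101.97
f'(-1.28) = 10.06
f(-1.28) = -9.53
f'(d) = 6.6 - 2.7*d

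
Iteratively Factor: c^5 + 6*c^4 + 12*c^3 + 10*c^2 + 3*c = (c + 1)*(c^4 + 5*c^3 + 7*c^2 + 3*c) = (c + 1)^2*(c^3 + 4*c^2 + 3*c) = c*(c + 1)^2*(c^2 + 4*c + 3) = c*(c + 1)^3*(c + 3)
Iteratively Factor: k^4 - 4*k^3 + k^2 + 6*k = (k + 1)*(k^3 - 5*k^2 + 6*k) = (k - 3)*(k + 1)*(k^2 - 2*k) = k*(k - 3)*(k + 1)*(k - 2)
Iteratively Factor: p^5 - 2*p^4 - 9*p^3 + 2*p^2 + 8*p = (p - 1)*(p^4 - p^3 - 10*p^2 - 8*p) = (p - 1)*(p + 1)*(p^3 - 2*p^2 - 8*p) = p*(p - 1)*(p + 1)*(p^2 - 2*p - 8) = p*(p - 4)*(p - 1)*(p + 1)*(p + 2)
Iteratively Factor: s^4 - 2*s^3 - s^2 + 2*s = (s)*(s^3 - 2*s^2 - s + 2) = s*(s + 1)*(s^2 - 3*s + 2) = s*(s - 2)*(s + 1)*(s - 1)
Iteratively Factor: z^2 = (z)*(z)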